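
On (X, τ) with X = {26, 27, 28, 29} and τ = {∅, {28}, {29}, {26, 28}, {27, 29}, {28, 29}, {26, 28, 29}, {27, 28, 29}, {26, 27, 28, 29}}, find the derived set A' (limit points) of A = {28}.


A' = {26}

For each x ∈ X, list the open sets U ∈ τ with x ∈ U, then check whether U ∩ (A ∖ {x}) ≠ ∅ for every such U.
  x = 26: opens ∋ x are {26, 28}, {26, 28, 29}, {26, 27, 28, 29}; each meets A ∖ {26}, so x IS a limit point.
  x = 27: open {27, 29} ∋ x has {27, 29} ∩ (A ∖ {27}) = ∅, so x is NOT a limit point.
  x = 28: open {28} ∋ x has {28} ∩ (A ∖ {28}) = ∅, so x is NOT a limit point.
  x = 29: open {29} ∋ x has {29} ∩ (A ∖ {29}) = ∅, so x is NOT a limit point.
Collecting: A' = {26}.


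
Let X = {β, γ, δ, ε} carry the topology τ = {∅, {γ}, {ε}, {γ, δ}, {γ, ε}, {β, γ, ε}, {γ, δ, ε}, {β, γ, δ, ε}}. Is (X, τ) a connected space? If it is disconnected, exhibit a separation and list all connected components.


(X, τ) is connected.

Find clopen sets (U ∈ τ with X ∖ U ∈ τ):
  U = ∅, X ∖ U = {β, γ, δ, ε} — both open, so U is clopen.
  U = {β, γ, δ, ε}, X ∖ U = ∅ — both open, so U is clopen.
Only trivial clopens (∅ and X) exist, so (X, τ) is connected.
Compute connected components by grouping points that agree on all clopens:
  component: {β, γ, δ, ε}


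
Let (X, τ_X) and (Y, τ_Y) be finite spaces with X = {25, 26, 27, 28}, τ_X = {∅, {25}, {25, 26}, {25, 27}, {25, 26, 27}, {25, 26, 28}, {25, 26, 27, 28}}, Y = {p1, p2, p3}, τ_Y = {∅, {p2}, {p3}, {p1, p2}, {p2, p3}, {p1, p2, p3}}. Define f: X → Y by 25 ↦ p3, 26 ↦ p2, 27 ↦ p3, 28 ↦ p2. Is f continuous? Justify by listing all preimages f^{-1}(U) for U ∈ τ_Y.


f is NOT continuous.

Compute f^{-1}(U) for each U ∈ τ_Y:
  U = ∅: f^{-1}(U) = ∅ ∈ τ_X ✓.
  U = {p2}: f^{-1}(U) = {26, 28} ∉ τ_X ✗.
  U = {p3}: f^{-1}(U) = {25, 27} ∈ τ_X ✓.
  U = {p1, p2}: f^{-1}(U) = {26, 28} ∉ τ_X ✗.
  U = {p2, p3}: f^{-1}(U) = {25, 26, 27, 28} ∈ τ_X ✓.
  U = {p1, p2, p3}: f^{-1}(U) = {25, 26, 27, 28} ∈ τ_X ✓.
Found U = {p2} with f^{-1}(U) = {26, 28} not in τ_X. Therefore f is NOT continuous.


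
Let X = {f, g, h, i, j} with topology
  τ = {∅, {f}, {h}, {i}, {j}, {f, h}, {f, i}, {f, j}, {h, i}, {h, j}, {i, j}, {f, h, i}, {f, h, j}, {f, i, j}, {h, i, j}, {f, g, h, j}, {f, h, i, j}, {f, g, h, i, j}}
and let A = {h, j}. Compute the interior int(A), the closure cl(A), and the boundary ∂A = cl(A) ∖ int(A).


int(A) = {h, j}, cl(A) = {g, h, j}, ∂A = {g}.

Closed sets in (X, τ) are complements of opens:
  closed(X, τ) = {∅, {g}, {i}, {f, g}, {g, h}, {g, i}, {g, j}, {f, g, h}, {f, g, i}, {f, g, j}, {g, h, i}, {g, h, j}, {g, i, j}, {f, g, h, i}, {f, g, h, j}, {f, g, i, j}, {g, h, i, j}, {f, g, h, i, j}}.
int(A) = ⋃ {U ∈ τ : U ⊆ A}. Opens contained in A: ∅, {h}, {j}, {h, j}.
Taking the union of these: int(A) = {h, j}.
cl(A) = ⋂ {C closed : A ⊆ C}. Closed sets containing A: {g, h, j}, {f, g, h, j}, {g, h, i, j}, {f, g, h, i, j}.
Intersecting these: cl(A) = {g, h, j}.
∂A = cl(A) ∖ int(A) = {g, h, j} ∖ {h, j} = {g}.


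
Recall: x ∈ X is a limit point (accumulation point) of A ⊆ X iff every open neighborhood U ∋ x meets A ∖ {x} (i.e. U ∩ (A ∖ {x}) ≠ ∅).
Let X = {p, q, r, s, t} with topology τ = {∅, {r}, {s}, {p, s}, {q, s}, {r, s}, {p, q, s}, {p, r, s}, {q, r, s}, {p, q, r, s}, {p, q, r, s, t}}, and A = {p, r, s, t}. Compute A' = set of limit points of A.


A' = {p, q, t}

For each x ∈ X, list the open sets U ∈ τ with x ∈ U, then check whether U ∩ (A ∖ {x}) ≠ ∅ for every such U.
  x = p: opens ∋ x are {p, s}, {p, q, s}, {p, r, s}, {p, q, r, s}, {p, q, r, s, t}; each meets A ∖ {p}, so x IS a limit point.
  x = q: opens ∋ x are {q, s}, {p, q, s}, {q, r, s}, {p, q, r, s}, {p, q, r, s, t}; each meets A ∖ {q}, so x IS a limit point.
  x = r: open {r} ∋ x has {r} ∩ (A ∖ {r}) = ∅, so x is NOT a limit point.
  x = s: open {s} ∋ x has {s} ∩ (A ∖ {s}) = ∅, so x is NOT a limit point.
  x = t: opens ∋ x are {p, q, r, s, t}; each meets A ∖ {t}, so x IS a limit point.
Collecting: A' = {p, q, t}.


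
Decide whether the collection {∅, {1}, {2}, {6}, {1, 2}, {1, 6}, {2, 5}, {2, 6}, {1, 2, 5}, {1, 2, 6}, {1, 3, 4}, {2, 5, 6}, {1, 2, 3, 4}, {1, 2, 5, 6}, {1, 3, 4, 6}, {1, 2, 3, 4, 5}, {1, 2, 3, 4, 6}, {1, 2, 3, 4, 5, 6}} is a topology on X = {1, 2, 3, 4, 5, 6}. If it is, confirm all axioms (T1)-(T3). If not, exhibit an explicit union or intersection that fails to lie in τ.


τ IS a topology on X.

Axiom (T1): ∅ ∈ τ? Yes; X ∈ τ? Yes.
Axiom (T2/T3): check pairwise unions and intersections of members of τ.
All pairwise intersections and unions checked — each lies in τ. Therefore τ satisfies (T1), (T2), (T3): it IS a topology on X.


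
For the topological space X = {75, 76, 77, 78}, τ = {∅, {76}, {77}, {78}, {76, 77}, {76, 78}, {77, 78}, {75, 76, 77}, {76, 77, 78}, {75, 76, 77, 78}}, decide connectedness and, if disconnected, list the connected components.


(X, τ) is disconnected; components = [{78}, {75, 76, 77}].

Find clopen sets (U ∈ τ with X ∖ U ∈ τ):
  U = ∅, X ∖ U = {75, 76, 77, 78} — both open, so U is clopen.
  U = {78}, X ∖ U = {75, 76, 77} — both open, so U is clopen.
  U = {75, 76, 77}, X ∖ U = {78} — both open, so U is clopen.
  U = {75, 76, 77, 78}, X ∖ U = ∅ — both open, so U is clopen.
Nontrivial clopen(s) exist: e.g. {78}. So (X, τ) is disconnected.
Compute connected components by grouping points that agree on all clopens:
  component: {78}
  component: {75, 76, 77}


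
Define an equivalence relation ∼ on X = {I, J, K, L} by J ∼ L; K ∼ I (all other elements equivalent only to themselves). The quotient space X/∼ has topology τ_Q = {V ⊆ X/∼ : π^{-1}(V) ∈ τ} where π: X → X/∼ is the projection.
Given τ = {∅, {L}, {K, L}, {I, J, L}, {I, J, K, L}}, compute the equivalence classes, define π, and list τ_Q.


X/∼ = {[I=K], [J=L]}; |τ_Q| = 2.

Equivalence classes: [I=K], [J=L].
Quotient map π: X → X/∼ sends I ↦ [I=K], J ↦ [J=L], K ↦ [I=K], L ↦ [J=L].
For each subset V ⊆ X/∼, compute π^{-1}(V) ⊆ X and check whether π^{-1}(V) ∈ τ. V is open in τ_Q iff π^{-1}(V) ∈ τ.
  V = {}: π^{-1}(V) = ∅ ∈ τ ✓.
  V = {[I=K]}: π^{-1}(V) = {I, K} ∉ τ ✗.
  V = {[J=L]}: π^{-1}(V) = {J, L} ∉ τ ✗.
  V = {[I=K], [J=L]}: π^{-1}(V) = {I, J, K, L} ∈ τ ✓.
Open sets in the quotient: τ_Q = {{}, {[I=K], [J=L]}} (2 elements).


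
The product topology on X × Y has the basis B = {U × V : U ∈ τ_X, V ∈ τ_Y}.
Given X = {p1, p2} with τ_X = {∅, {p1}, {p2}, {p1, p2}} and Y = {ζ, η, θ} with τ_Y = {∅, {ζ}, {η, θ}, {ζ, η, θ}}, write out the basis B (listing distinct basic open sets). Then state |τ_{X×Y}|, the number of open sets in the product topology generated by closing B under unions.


Basis B = {∅ × ∅, {p1} × {ζ}, {p2} × {ζ}, {p1, p2} × {ζ}, {p1} × {η, θ}, {p2} × {η, θ}, {p1} × {ζ, η, θ}, {p2} × {ζ, η, θ}, {p1, p2} × {η, θ}, {p1, p2} × {ζ, η, θ}}; |τ_{X×Y}| = 16.

Enumerate products U × V with U ∈ τ_X, V ∈ τ_Y (deduplicated):
  ∅ × ∅ = {} (∅)
  {p1} × {ζ} = {(p1,ζ)}
  {p2} × {ζ} = {(p2,ζ)}
  {p1, p2} × {ζ} = {(p1,ζ), (p2,ζ)}
  {p1} × {η, θ} = {(p1,η), (p1,θ)}
  {p2} × {η, θ} = {(p2,η), (p2,θ)}
  {p1} × {ζ, η, θ} = {(p1,ζ), (p1,η), (p1,θ)}
  {p2} × {ζ, η, θ} = {(p2,ζ), (p2,η), (p2,θ)}
  {p1, p2} × {η, θ} = {(p1,η), (p1,θ), (p2,η), (p2,θ)}
  {p1, p2} × {ζ, η, θ} = {(p1,ζ), (p1,η), (p1,θ), (p2,ζ), (p2,η), (p2,θ)}
These 10 distinct sets form the basis B.
Close under arbitrary unions to get τ_{X×Y}; counting gives |τ_{X×Y}| = 16.


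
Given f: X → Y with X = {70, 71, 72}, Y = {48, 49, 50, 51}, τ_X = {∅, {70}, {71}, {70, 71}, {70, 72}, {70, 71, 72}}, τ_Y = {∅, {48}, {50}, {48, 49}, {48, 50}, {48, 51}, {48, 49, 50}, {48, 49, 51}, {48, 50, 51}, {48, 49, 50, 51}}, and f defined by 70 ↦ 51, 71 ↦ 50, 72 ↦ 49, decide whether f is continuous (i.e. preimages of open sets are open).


f is NOT continuous.

Compute f^{-1}(U) for each U ∈ τ_Y:
  U = ∅: f^{-1}(U) = ∅ ∈ τ_X ✓.
  U = {48}: f^{-1}(U) = ∅ ∈ τ_X ✓.
  U = {50}: f^{-1}(U) = {71} ∈ τ_X ✓.
  U = {48, 49}: f^{-1}(U) = {72} ∉ τ_X ✗.
  U = {48, 50}: f^{-1}(U) = {71} ∈ τ_X ✓.
  U = {48, 51}: f^{-1}(U) = {70} ∈ τ_X ✓.
  U = {48, 49, 50}: f^{-1}(U) = {71, 72} ∉ τ_X ✗.
  U = {48, 49, 51}: f^{-1}(U) = {70, 72} ∈ τ_X ✓.
  U = {48, 50, 51}: f^{-1}(U) = {70, 71} ∈ τ_X ✓.
  U = {48, 49, 50, 51}: f^{-1}(U) = {70, 71, 72} ∈ τ_X ✓.
Found U = {48, 49} with f^{-1}(U) = {72} not in τ_X. Therefore f is NOT continuous.


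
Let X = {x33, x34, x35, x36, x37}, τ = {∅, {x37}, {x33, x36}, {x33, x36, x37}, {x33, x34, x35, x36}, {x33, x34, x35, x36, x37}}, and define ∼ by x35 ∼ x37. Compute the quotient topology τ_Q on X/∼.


X/∼ = {[x33], [x34], [x35=x37], [x36]}; |τ_Q| = 3.

Equivalence classes: [x33], [x34], [x35=x37], [x36].
Quotient map π: X → X/∼ sends x33 ↦ [x33], x34 ↦ [x34], x35 ↦ [x35=x37], x36 ↦ [x36], x37 ↦ [x35=x37].
For each subset V ⊆ X/∼, compute π^{-1}(V) ⊆ X and check whether π^{-1}(V) ∈ τ. V is open in τ_Q iff π^{-1}(V) ∈ τ.
  V = {}: π^{-1}(V) = ∅ ∈ τ ✓.
  V = {[x33]}: π^{-1}(V) = {x33} ∉ τ ✗.
  V = {[x34]}: π^{-1}(V) = {x34} ∉ τ ✗.
  V = {[x33], [x34]}: π^{-1}(V) = {x33, x34} ∉ τ ✗.
  V = {[x35=x37]}: π^{-1}(V) = {x35, x37} ∉ τ ✗.
  V = {[x33], [x35=x37]}: π^{-1}(V) = {x33, x35, x37} ∉ τ ✗.
  V = {[x34], [x35=x37]}: π^{-1}(V) = {x34, x35, x37} ∉ τ ✗.
  V = {[x33], [x34], [x35=x37]}: π^{-1}(V) = {x33, x34, x35, x37} ∉ τ ✗.
  V = {[x36]}: π^{-1}(V) = {x36} ∉ τ ✗.
  V = {[x33], [x36]}: π^{-1}(V) = {x33, x36} ∈ τ ✓.
  V = {[x34], [x36]}: π^{-1}(V) = {x34, x36} ∉ τ ✗.
  V = {[x33], [x34], [x36]}: π^{-1}(V) = {x33, x34, x36} ∉ τ ✗.
  V = {[x35=x37], [x36]}: π^{-1}(V) = {x35, x36, x37} ∉ τ ✗.
  V = {[x33], [x35=x37], [x36]}: π^{-1}(V) = {x33, x35, x36, x37} ∉ τ ✗.
  V = {[x34], [x35=x37], [x36]}: π^{-1}(V) = {x34, x35, x36, x37} ∉ τ ✗.
  V = {[x33], [x34], [x35=x37], [x36]}: π^{-1}(V) = {x33, x34, x35, x36, x37} ∈ τ ✓.
Open sets in the quotient: τ_Q = {{}, {[x33], [x36]}, {[x33], [x34], [x35=x37], [x36]}} (3 elements).


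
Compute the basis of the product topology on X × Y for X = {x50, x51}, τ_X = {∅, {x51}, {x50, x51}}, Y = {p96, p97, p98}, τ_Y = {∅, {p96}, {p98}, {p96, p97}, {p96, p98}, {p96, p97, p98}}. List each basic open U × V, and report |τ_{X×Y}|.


Basis B = {∅ × ∅, {x51} × {p96}, {x51} × {p98}, {x50, x51} × {p96}, {x50, x51} × {p98}, {x51} × {p96, p97}, {x51} × {p96, p98}, {x51} × {p96, p97, p98}, {x50, x51} × {p96, p97}, {x50, x51} × {p96, p98}, {x50, x51} × {p96, p97, p98}}; |τ_{X×Y}| = 18.

Enumerate products U × V with U ∈ τ_X, V ∈ τ_Y (deduplicated):
  ∅ × ∅ = {} (∅)
  {x51} × {p96} = {(x51,p96)}
  {x51} × {p98} = {(x51,p98)}
  {x50, x51} × {p96} = {(x50,p96), (x51,p96)}
  {x50, x51} × {p98} = {(x50,p98), (x51,p98)}
  {x51} × {p96, p97} = {(x51,p96), (x51,p97)}
  {x51} × {p96, p98} = {(x51,p96), (x51,p98)}
  {x51} × {p96, p97, p98} = {(x51,p96), (x51,p97), (x51,p98)}
  {x50, x51} × {p96, p97} = {(x50,p96), (x50,p97), (x51,p96), (x51,p97)}
  {x50, x51} × {p96, p98} = {(x50,p96), (x50,p98), (x51,p96), (x51,p98)}
  {x50, x51} × {p96, p97, p98} = {(x50,p96), (x50,p97), (x50,p98), (x51,p96), (x51,p97), (x51,p98)}
These 11 distinct sets form the basis B.
Close under arbitrary unions to get τ_{X×Y}; counting gives |τ_{X×Y}| = 18.


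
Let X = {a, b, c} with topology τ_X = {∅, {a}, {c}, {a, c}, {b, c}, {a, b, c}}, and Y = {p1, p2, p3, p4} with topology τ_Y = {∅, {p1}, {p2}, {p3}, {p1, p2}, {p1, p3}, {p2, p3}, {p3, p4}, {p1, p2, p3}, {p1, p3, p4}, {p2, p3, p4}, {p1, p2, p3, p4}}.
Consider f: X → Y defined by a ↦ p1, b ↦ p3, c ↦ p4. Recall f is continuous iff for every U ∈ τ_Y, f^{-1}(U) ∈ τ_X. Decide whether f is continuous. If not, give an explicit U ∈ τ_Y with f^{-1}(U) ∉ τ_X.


f is NOT continuous.

Compute f^{-1}(U) for each U ∈ τ_Y:
  U = ∅: f^{-1}(U) = ∅ ∈ τ_X ✓.
  U = {p1}: f^{-1}(U) = {a} ∈ τ_X ✓.
  U = {p2}: f^{-1}(U) = ∅ ∈ τ_X ✓.
  U = {p3}: f^{-1}(U) = {b} ∉ τ_X ✗.
  U = {p1, p2}: f^{-1}(U) = {a} ∈ τ_X ✓.
  U = {p1, p3}: f^{-1}(U) = {a, b} ∉ τ_X ✗.
  U = {p2, p3}: f^{-1}(U) = {b} ∉ τ_X ✗.
  U = {p3, p4}: f^{-1}(U) = {b, c} ∈ τ_X ✓.
  U = {p1, p2, p3}: f^{-1}(U) = {a, b} ∉ τ_X ✗.
  U = {p1, p3, p4}: f^{-1}(U) = {a, b, c} ∈ τ_X ✓.
  U = {p2, p3, p4}: f^{-1}(U) = {b, c} ∈ τ_X ✓.
  U = {p1, p2, p3, p4}: f^{-1}(U) = {a, b, c} ∈ τ_X ✓.
Found U = {p3} with f^{-1}(U) = {b} not in τ_X. Therefore f is NOT continuous.


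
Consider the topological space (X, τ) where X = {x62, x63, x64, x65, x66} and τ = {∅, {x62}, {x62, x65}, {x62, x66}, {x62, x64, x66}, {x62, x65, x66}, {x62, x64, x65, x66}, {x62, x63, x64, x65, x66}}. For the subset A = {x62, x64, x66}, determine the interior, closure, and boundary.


int(A) = {x62, x64, x66}, cl(A) = {x62, x63, x64, x65, x66}, ∂A = {x63, x65}.

Closed sets in (X, τ) are complements of opens:
  closed(X, τ) = {∅, {x63}, {x63, x64}, {x63, x65}, {x63, x64, x65}, {x63, x64, x66}, {x63, x64, x65, x66}, {x62, x63, x64, x65, x66}}.
int(A) = ⋃ {U ∈ τ : U ⊆ A}. Opens contained in A: ∅, {x62}, {x62, x66}, {x62, x64, x66}.
Taking the union of these: int(A) = {x62, x64, x66}.
cl(A) = ⋂ {C closed : A ⊆ C}. Closed sets containing A: {x62, x63, x64, x65, x66}.
Intersecting these: cl(A) = {x62, x63, x64, x65, x66}.
∂A = cl(A) ∖ int(A) = {x62, x63, x64, x65, x66} ∖ {x62, x64, x66} = {x63, x65}.


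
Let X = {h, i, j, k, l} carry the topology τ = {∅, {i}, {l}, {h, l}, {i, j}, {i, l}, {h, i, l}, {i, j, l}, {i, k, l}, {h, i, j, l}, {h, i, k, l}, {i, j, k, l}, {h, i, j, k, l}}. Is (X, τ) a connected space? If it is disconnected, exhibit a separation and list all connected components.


(X, τ) is connected.

Find clopen sets (U ∈ τ with X ∖ U ∈ τ):
  U = ∅, X ∖ U = {h, i, j, k, l} — both open, so U is clopen.
  U = {h, i, j, k, l}, X ∖ U = ∅ — both open, so U is clopen.
Only trivial clopens (∅ and X) exist, so (X, τ) is connected.
Compute connected components by grouping points that agree on all clopens:
  component: {h, i, j, k, l}


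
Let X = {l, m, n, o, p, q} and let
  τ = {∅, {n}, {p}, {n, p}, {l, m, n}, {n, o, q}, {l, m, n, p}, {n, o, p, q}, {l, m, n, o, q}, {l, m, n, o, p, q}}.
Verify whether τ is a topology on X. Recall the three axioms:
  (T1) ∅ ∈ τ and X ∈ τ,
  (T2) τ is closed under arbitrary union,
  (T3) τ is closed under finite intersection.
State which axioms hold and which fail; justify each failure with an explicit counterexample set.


τ IS a topology on X.

Axiom (T1): ∅ ∈ τ? Yes; X ∈ τ? Yes.
Axiom (T2/T3): check pairwise unions and intersections of members of τ.
All pairwise intersections and unions checked — each lies in τ. Therefore τ satisfies (T1), (T2), (T3): it IS a topology on X.


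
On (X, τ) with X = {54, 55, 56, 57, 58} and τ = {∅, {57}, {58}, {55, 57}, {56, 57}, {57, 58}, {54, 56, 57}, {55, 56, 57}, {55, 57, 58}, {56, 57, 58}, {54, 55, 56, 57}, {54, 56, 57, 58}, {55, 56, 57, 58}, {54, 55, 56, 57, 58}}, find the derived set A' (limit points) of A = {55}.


A' = ∅

For each x ∈ X, list the open sets U ∈ τ with x ∈ U, then check whether U ∩ (A ∖ {x}) ≠ ∅ for every such U.
  x = 54: open {54, 56, 57} ∋ x has {54, 56, 57} ∩ (A ∖ {54}) = ∅, so x is NOT a limit point.
  x = 55: open {55, 57} ∋ x has {55, 57} ∩ (A ∖ {55}) = ∅, so x is NOT a limit point.
  x = 56: open {56, 57} ∋ x has {56, 57} ∩ (A ∖ {56}) = ∅, so x is NOT a limit point.
  x = 57: open {57} ∋ x has {57} ∩ (A ∖ {57}) = ∅, so x is NOT a limit point.
  x = 58: open {58} ∋ x has {58} ∩ (A ∖ {58}) = ∅, so x is NOT a limit point.
Collecting: A' = ∅.


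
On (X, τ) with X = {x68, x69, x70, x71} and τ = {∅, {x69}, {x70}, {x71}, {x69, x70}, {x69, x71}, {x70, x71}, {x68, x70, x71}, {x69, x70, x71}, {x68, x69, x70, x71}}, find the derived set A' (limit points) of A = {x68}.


A' = ∅

For each x ∈ X, list the open sets U ∈ τ with x ∈ U, then check whether U ∩ (A ∖ {x}) ≠ ∅ for every such U.
  x = x68: open {x68, x70, x71} ∋ x has {x68, x70, x71} ∩ (A ∖ {x68}) = ∅, so x is NOT a limit point.
  x = x69: open {x69} ∋ x has {x69} ∩ (A ∖ {x69}) = ∅, so x is NOT a limit point.
  x = x70: open {x70} ∋ x has {x70} ∩ (A ∖ {x70}) = ∅, so x is NOT a limit point.
  x = x71: open {x71} ∋ x has {x71} ∩ (A ∖ {x71}) = ∅, so x is NOT a limit point.
Collecting: A' = ∅.


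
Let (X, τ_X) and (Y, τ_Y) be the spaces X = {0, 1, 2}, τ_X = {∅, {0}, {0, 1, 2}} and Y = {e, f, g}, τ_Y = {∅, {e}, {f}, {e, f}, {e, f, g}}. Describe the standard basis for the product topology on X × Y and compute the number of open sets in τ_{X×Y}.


Basis B = {∅ × ∅, {0} × {e}, {0} × {f}, {0} × {e, f}, {0} × {e, f, g}, {0, 1, 2} × {e}, {0, 1, 2} × {f}, {0, 1, 2} × {e, f}, {0, 1, 2} × {e, f, g}}; |τ_{X×Y}| = 14.

Enumerate products U × V with U ∈ τ_X, V ∈ τ_Y (deduplicated):
  ∅ × ∅ = {} (∅)
  {0} × {e} = {(0,e)}
  {0} × {f} = {(0,f)}
  {0} × {e, f} = {(0,e), (0,f)}
  {0} × {e, f, g} = {(0,e), (0,f), (0,g)}
  {0, 1, 2} × {e} = {(0,e), (1,e), (2,e)}
  {0, 1, 2} × {f} = {(0,f), (1,f), (2,f)}
  {0, 1, 2} × {e, f} = {(0,e), (0,f), (1,e), (1,f), (2,e), (2,f)}
  {0, 1, 2} × {e, f, g} = {(0,e), (0,f), (0,g), (1,e), (1,f), (1,g), (2,e), (2,f), (2,g)}
These 9 distinct sets form the basis B.
Close under arbitrary unions to get τ_{X×Y}; counting gives |τ_{X×Y}| = 14.


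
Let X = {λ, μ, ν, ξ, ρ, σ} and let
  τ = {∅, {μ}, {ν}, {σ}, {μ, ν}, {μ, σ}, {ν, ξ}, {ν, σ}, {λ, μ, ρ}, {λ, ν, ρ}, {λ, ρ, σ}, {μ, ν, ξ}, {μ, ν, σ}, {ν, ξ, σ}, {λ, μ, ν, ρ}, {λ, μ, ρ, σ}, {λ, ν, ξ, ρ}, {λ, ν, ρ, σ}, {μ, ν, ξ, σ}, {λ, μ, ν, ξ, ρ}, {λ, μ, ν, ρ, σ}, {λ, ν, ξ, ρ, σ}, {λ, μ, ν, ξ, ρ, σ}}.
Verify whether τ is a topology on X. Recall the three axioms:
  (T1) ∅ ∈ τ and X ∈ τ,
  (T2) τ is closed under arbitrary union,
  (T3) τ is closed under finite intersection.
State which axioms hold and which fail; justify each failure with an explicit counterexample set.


τ is NOT a topology on X.

Axiom (T1): ∅ ∈ τ? Yes; X ∈ τ? Yes.
Axiom (T2/T3): check pairwise unions and intersections of members of τ.
Counterexample for (T3): {λ, μ, ρ} ∩ {λ, ν, ρ} = {λ, ρ} ∉ τ. Therefore τ is NOT a topology.


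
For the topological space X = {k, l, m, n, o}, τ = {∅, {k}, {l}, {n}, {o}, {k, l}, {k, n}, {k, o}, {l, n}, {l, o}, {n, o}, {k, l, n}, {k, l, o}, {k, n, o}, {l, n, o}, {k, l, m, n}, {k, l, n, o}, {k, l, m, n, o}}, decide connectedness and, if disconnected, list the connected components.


(X, τ) is disconnected; components = [{o}, {k, l, m, n}].

Find clopen sets (U ∈ τ with X ∖ U ∈ τ):
  U = ∅, X ∖ U = {k, l, m, n, o} — both open, so U is clopen.
  U = {o}, X ∖ U = {k, l, m, n} — both open, so U is clopen.
  U = {k, l, m, n}, X ∖ U = {o} — both open, so U is clopen.
  U = {k, l, m, n, o}, X ∖ U = ∅ — both open, so U is clopen.
Nontrivial clopen(s) exist: e.g. {k, l, m, n}. So (X, τ) is disconnected.
Compute connected components by grouping points that agree on all clopens:
  component: {o}
  component: {k, l, m, n}


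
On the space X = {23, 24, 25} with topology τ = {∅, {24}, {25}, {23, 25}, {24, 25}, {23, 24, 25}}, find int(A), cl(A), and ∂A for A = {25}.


int(A) = {25}, cl(A) = {23, 25}, ∂A = {23}.

Closed sets in (X, τ) are complements of opens:
  closed(X, τ) = {∅, {23}, {24}, {23, 24}, {23, 25}, {23, 24, 25}}.
int(A) = ⋃ {U ∈ τ : U ⊆ A}. Opens contained in A: ∅, {25}.
Taking the union of these: int(A) = {25}.
cl(A) = ⋂ {C closed : A ⊆ C}. Closed sets containing A: {23, 25}, {23, 24, 25}.
Intersecting these: cl(A) = {23, 25}.
∂A = cl(A) ∖ int(A) = {23, 25} ∖ {25} = {23}.


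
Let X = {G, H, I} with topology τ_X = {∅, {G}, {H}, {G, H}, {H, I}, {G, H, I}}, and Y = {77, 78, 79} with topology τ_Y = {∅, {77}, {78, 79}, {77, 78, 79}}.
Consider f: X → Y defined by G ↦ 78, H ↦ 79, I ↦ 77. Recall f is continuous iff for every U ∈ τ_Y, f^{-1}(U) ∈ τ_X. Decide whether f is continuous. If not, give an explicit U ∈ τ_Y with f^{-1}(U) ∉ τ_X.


f is NOT continuous.

Compute f^{-1}(U) for each U ∈ τ_Y:
  U = ∅: f^{-1}(U) = ∅ ∈ τ_X ✓.
  U = {77}: f^{-1}(U) = {I} ∉ τ_X ✗.
  U = {78, 79}: f^{-1}(U) = {G, H} ∈ τ_X ✓.
  U = {77, 78, 79}: f^{-1}(U) = {G, H, I} ∈ τ_X ✓.
Found U = {77} with f^{-1}(U) = {I} not in τ_X. Therefore f is NOT continuous.


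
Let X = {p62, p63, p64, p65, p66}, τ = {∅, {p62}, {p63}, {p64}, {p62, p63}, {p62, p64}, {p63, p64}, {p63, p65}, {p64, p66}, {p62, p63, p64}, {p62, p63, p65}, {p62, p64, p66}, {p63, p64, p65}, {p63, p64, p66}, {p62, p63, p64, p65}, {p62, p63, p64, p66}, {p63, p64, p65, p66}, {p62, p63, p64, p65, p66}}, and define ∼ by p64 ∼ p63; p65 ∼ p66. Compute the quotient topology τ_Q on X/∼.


X/∼ = {[p62], [p63=p64], [p65=p66]}; |τ_Q| = 6.

Equivalence classes: [p62], [p63=p64], [p65=p66].
Quotient map π: X → X/∼ sends p62 ↦ [p62], p63 ↦ [p63=p64], p64 ↦ [p63=p64], p65 ↦ [p65=p66], p66 ↦ [p65=p66].
For each subset V ⊆ X/∼, compute π^{-1}(V) ⊆ X and check whether π^{-1}(V) ∈ τ. V is open in τ_Q iff π^{-1}(V) ∈ τ.
  V = {}: π^{-1}(V) = ∅ ∈ τ ✓.
  V = {[p62]}: π^{-1}(V) = {p62} ∈ τ ✓.
  V = {[p63=p64]}: π^{-1}(V) = {p63, p64} ∈ τ ✓.
  V = {[p62], [p63=p64]}: π^{-1}(V) = {p62, p63, p64} ∈ τ ✓.
  V = {[p65=p66]}: π^{-1}(V) = {p65, p66} ∉ τ ✗.
  V = {[p62], [p65=p66]}: π^{-1}(V) = {p62, p65, p66} ∉ τ ✗.
  V = {[p63=p64], [p65=p66]}: π^{-1}(V) = {p63, p64, p65, p66} ∈ τ ✓.
  V = {[p62], [p63=p64], [p65=p66]}: π^{-1}(V) = {p62, p63, p64, p65, p66} ∈ τ ✓.
Open sets in the quotient: τ_Q = {{}, {[p62]}, {[p63=p64]}, {[p62], [p63=p64]}, {[p63=p64], [p65=p66]}, {[p62], [p63=p64], [p65=p66]}} (6 elements).


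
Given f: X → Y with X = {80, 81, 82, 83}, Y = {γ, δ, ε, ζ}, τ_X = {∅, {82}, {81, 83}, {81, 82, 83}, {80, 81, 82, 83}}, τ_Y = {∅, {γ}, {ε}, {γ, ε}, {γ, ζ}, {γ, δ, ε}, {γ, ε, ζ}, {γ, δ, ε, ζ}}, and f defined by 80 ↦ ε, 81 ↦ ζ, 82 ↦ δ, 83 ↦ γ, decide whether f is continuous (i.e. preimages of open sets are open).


f is NOT continuous.

Compute f^{-1}(U) for each U ∈ τ_Y:
  U = ∅: f^{-1}(U) = ∅ ∈ τ_X ✓.
  U = {γ}: f^{-1}(U) = {83} ∉ τ_X ✗.
  U = {ε}: f^{-1}(U) = {80} ∉ τ_X ✗.
  U = {γ, ε}: f^{-1}(U) = {80, 83} ∉ τ_X ✗.
  U = {γ, ζ}: f^{-1}(U) = {81, 83} ∈ τ_X ✓.
  U = {γ, δ, ε}: f^{-1}(U) = {80, 82, 83} ∉ τ_X ✗.
  U = {γ, ε, ζ}: f^{-1}(U) = {80, 81, 83} ∉ τ_X ✗.
  U = {γ, δ, ε, ζ}: f^{-1}(U) = {80, 81, 82, 83} ∈ τ_X ✓.
Found U = {γ} with f^{-1}(U) = {83} not in τ_X. Therefore f is NOT continuous.


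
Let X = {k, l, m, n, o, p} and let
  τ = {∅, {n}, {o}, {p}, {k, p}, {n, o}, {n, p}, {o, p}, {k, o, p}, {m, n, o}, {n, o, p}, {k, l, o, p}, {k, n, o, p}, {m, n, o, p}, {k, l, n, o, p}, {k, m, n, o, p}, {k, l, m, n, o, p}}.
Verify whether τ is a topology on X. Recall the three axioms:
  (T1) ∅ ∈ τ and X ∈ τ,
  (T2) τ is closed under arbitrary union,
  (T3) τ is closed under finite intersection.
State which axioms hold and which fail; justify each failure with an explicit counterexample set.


τ is NOT a topology on X.

Axiom (T1): ∅ ∈ τ? Yes; X ∈ τ? Yes.
Axiom (T2/T3): check pairwise unions and intersections of members of τ.
Counterexample for (T2): {n} ∪ {k, p} = {k, n, p} ∉ τ. Therefore τ is NOT a topology.


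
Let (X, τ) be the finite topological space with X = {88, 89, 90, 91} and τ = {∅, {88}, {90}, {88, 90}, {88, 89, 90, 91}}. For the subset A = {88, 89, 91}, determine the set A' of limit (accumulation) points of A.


A' = {89, 91}

For each x ∈ X, list the open sets U ∈ τ with x ∈ U, then check whether U ∩ (A ∖ {x}) ≠ ∅ for every such U.
  x = 88: open {88} ∋ x has {88} ∩ (A ∖ {88}) = ∅, so x is NOT a limit point.
  x = 89: opens ∋ x are {88, 89, 90, 91}; each meets A ∖ {89}, so x IS a limit point.
  x = 90: open {90} ∋ x has {90} ∩ (A ∖ {90}) = ∅, so x is NOT a limit point.
  x = 91: opens ∋ x are {88, 89, 90, 91}; each meets A ∖ {91}, so x IS a limit point.
Collecting: A' = {89, 91}.


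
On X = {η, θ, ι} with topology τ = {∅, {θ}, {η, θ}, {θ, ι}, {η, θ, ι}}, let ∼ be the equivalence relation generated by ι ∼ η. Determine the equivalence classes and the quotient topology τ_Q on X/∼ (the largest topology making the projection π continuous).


X/∼ = {[η=ι], [θ]}; |τ_Q| = 3.

Equivalence classes: [η=ι], [θ].
Quotient map π: X → X/∼ sends η ↦ [η=ι], θ ↦ [θ], ι ↦ [η=ι].
For each subset V ⊆ X/∼, compute π^{-1}(V) ⊆ X and check whether π^{-1}(V) ∈ τ. V is open in τ_Q iff π^{-1}(V) ∈ τ.
  V = {}: π^{-1}(V) = ∅ ∈ τ ✓.
  V = {[η=ι]}: π^{-1}(V) = {η, ι} ∉ τ ✗.
  V = {[θ]}: π^{-1}(V) = {θ} ∈ τ ✓.
  V = {[η=ι], [θ]}: π^{-1}(V) = {η, θ, ι} ∈ τ ✓.
Open sets in the quotient: τ_Q = {{}, {[θ]}, {[η=ι], [θ]}} (3 elements).


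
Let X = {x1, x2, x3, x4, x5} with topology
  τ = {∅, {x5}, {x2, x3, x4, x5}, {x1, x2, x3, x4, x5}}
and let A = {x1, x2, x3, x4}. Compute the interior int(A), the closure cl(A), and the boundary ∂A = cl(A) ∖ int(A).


int(A) = ∅, cl(A) = {x1, x2, x3, x4}, ∂A = {x1, x2, x3, x4}.

Closed sets in (X, τ) are complements of opens:
  closed(X, τ) = {∅, {x1}, {x1, x2, x3, x4}, {x1, x2, x3, x4, x5}}.
int(A) = ⋃ {U ∈ τ : U ⊆ A}. Opens contained in A: ∅.
Taking the union of these: int(A) = ∅.
cl(A) = ⋂ {C closed : A ⊆ C}. Closed sets containing A: {x1, x2, x3, x4}, {x1, x2, x3, x4, x5}.
Intersecting these: cl(A) = {x1, x2, x3, x4}.
∂A = cl(A) ∖ int(A) = {x1, x2, x3, x4} ∖ ∅ = {x1, x2, x3, x4}.


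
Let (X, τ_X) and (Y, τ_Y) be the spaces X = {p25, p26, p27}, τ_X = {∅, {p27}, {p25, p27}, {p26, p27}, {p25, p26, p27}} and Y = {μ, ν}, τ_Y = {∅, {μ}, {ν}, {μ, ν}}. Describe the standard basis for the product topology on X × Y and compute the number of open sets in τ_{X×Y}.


Basis B = {∅ × ∅, {p27} × {μ}, {p27} × {ν}, {p25, p27} × {μ}, {p25, p27} × {ν}, {p26, p27} × {μ}, {p26, p27} × {ν}, {p27} × {μ, ν}, {p25, p26, p27} × {μ}, {p25, p26, p27} × {ν}, {p25, p27} × {μ, ν}, {p26, p27} × {μ, ν}, {p25, p26, p27} × {μ, ν}}; |τ_{X×Y}| = 25.

Enumerate products U × V with U ∈ τ_X, V ∈ τ_Y (deduplicated):
  ∅ × ∅ = {} (∅)
  {p27} × {μ} = {(p27,μ)}
  {p27} × {ν} = {(p27,ν)}
  {p25, p27} × {μ} = {(p25,μ), (p27,μ)}
  {p25, p27} × {ν} = {(p25,ν), (p27,ν)}
  {p26, p27} × {μ} = {(p26,μ), (p27,μ)}
  {p26, p27} × {ν} = {(p26,ν), (p27,ν)}
  {p27} × {μ, ν} = {(p27,μ), (p27,ν)}
  {p25, p26, p27} × {μ} = {(p25,μ), (p26,μ), (p27,μ)}
  {p25, p26, p27} × {ν} = {(p25,ν), (p26,ν), (p27,ν)}
  {p25, p27} × {μ, ν} = {(p25,μ), (p25,ν), (p27,μ), (p27,ν)}
  {p26, p27} × {μ, ν} = {(p26,μ), (p26,ν), (p27,μ), (p27,ν)}
  {p25, p26, p27} × {μ, ν} = {(p25,μ), (p25,ν), (p26,μ), (p26,ν), (p27,μ), (p27,ν)}
These 13 distinct sets form the basis B.
Close under arbitrary unions to get τ_{X×Y}; counting gives |τ_{X×Y}| = 25.


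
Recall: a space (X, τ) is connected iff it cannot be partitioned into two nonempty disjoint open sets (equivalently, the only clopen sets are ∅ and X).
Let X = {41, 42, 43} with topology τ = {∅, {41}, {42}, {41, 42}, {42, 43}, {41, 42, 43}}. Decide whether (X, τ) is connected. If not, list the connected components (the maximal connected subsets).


(X, τ) is disconnected; components = [{41}, {42, 43}].

Find clopen sets (U ∈ τ with X ∖ U ∈ τ):
  U = ∅, X ∖ U = {41, 42, 43} — both open, so U is clopen.
  U = {41}, X ∖ U = {42, 43} — both open, so U is clopen.
  U = {42, 43}, X ∖ U = {41} — both open, so U is clopen.
  U = {41, 42, 43}, X ∖ U = ∅ — both open, so U is clopen.
Nontrivial clopen(s) exist: e.g. {42, 43}. So (X, τ) is disconnected.
Compute connected components by grouping points that agree on all clopens:
  component: {41}
  component: {42, 43}


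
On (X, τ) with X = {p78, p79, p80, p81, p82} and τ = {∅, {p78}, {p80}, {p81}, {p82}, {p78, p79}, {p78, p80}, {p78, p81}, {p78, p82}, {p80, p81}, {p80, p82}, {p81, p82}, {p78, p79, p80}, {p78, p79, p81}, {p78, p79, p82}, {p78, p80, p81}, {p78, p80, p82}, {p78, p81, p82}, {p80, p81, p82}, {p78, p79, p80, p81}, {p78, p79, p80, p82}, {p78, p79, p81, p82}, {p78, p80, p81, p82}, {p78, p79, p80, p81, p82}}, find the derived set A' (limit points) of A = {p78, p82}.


A' = {p79}

For each x ∈ X, list the open sets U ∈ τ with x ∈ U, then check whether U ∩ (A ∖ {x}) ≠ ∅ for every such U.
  x = p78: open {p78} ∋ x has {p78} ∩ (A ∖ {p78}) = ∅, so x is NOT a limit point.
  x = p79: opens ∋ x are {p78, p79}, {p78, p79, p80}, {p78, p79, p81}, {p78, p79, p82}, {p78, p79, p80, p81}, {p78, p79, p80, p82}, {p78, p79, p81, p82}, {p78, p79, p80, p81, p82}; each meets A ∖ {p79}, so x IS a limit point.
  x = p80: open {p80} ∋ x has {p80} ∩ (A ∖ {p80}) = ∅, so x is NOT a limit point.
  x = p81: open {p81} ∋ x has {p81} ∩ (A ∖ {p81}) = ∅, so x is NOT a limit point.
  x = p82: open {p82} ∋ x has {p82} ∩ (A ∖ {p82}) = ∅, so x is NOT a limit point.
Collecting: A' = {p79}.


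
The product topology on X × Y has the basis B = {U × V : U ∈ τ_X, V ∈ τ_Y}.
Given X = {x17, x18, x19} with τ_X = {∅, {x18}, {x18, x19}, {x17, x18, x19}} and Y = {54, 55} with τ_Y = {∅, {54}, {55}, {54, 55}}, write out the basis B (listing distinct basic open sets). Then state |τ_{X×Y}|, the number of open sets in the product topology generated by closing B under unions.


Basis B = {∅ × ∅, {x18} × {54}, {x18} × {55}, {x18} × {54, 55}, {x18, x19} × {54}, {x18, x19} × {55}, {x17, x18, x19} × {54}, {x17, x18, x19} × {55}, {x18, x19} × {54, 55}, {x17, x18, x19} × {54, 55}}; |τ_{X×Y}| = 16.

Enumerate products U × V with U ∈ τ_X, V ∈ τ_Y (deduplicated):
  ∅ × ∅ = {} (∅)
  {x18} × {54} = {(x18,54)}
  {x18} × {55} = {(x18,55)}
  {x18} × {54, 55} = {(x18,54), (x18,55)}
  {x18, x19} × {54} = {(x18,54), (x19,54)}
  {x18, x19} × {55} = {(x18,55), (x19,55)}
  {x17, x18, x19} × {54} = {(x17,54), (x18,54), (x19,54)}
  {x17, x18, x19} × {55} = {(x17,55), (x18,55), (x19,55)}
  {x18, x19} × {54, 55} = {(x18,54), (x18,55), (x19,54), (x19,55)}
  {x17, x18, x19} × {54, 55} = {(x17,54), (x17,55), (x18,54), (x18,55), (x19,54), (x19,55)}
These 10 distinct sets form the basis B.
Close under arbitrary unions to get τ_{X×Y}; counting gives |τ_{X×Y}| = 16.


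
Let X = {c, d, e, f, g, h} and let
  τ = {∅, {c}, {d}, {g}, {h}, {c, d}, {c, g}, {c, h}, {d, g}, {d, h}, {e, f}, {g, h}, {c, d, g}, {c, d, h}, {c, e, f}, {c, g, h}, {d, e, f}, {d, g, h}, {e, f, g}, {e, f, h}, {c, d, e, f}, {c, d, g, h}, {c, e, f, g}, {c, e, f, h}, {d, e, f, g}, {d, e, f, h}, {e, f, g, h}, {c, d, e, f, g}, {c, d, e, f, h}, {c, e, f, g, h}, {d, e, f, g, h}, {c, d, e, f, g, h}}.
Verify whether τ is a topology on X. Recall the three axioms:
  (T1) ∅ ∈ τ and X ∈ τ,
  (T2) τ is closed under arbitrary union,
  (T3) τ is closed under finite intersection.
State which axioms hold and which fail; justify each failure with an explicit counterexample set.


τ IS a topology on X.

Axiom (T1): ∅ ∈ τ? Yes; X ∈ τ? Yes.
Axiom (T2/T3): check pairwise unions and intersections of members of τ.
All pairwise intersections and unions checked — each lies in τ. Therefore τ satisfies (T1), (T2), (T3): it IS a topology on X.


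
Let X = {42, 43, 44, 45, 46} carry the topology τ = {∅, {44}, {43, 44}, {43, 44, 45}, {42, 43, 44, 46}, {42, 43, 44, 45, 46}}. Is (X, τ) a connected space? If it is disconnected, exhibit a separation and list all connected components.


(X, τ) is connected.

Find clopen sets (U ∈ τ with X ∖ U ∈ τ):
  U = ∅, X ∖ U = {42, 43, 44, 45, 46} — both open, so U is clopen.
  U = {42, 43, 44, 45, 46}, X ∖ U = ∅ — both open, so U is clopen.
Only trivial clopens (∅ and X) exist, so (X, τ) is connected.
Compute connected components by grouping points that agree on all clopens:
  component: {42, 43, 44, 45, 46}


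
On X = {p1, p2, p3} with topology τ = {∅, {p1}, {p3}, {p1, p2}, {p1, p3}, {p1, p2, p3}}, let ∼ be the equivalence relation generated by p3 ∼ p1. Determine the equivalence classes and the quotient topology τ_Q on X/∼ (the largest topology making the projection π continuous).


X/∼ = {[p1=p3], [p2]}; |τ_Q| = 3.

Equivalence classes: [p1=p3], [p2].
Quotient map π: X → X/∼ sends p1 ↦ [p1=p3], p2 ↦ [p2], p3 ↦ [p1=p3].
For each subset V ⊆ X/∼, compute π^{-1}(V) ⊆ X and check whether π^{-1}(V) ∈ τ. V is open in τ_Q iff π^{-1}(V) ∈ τ.
  V = {}: π^{-1}(V) = ∅ ∈ τ ✓.
  V = {[p1=p3]}: π^{-1}(V) = {p1, p3} ∈ τ ✓.
  V = {[p2]}: π^{-1}(V) = {p2} ∉ τ ✗.
  V = {[p1=p3], [p2]}: π^{-1}(V) = {p1, p2, p3} ∈ τ ✓.
Open sets in the quotient: τ_Q = {{}, {[p1=p3]}, {[p1=p3], [p2]}} (3 elements).


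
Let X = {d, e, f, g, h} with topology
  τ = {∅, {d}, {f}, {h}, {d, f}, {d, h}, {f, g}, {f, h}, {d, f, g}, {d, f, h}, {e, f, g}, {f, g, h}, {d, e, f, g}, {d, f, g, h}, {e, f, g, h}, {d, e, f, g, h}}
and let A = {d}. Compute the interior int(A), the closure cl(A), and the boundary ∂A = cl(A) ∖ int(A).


int(A) = {d}, cl(A) = {d}, ∂A = ∅.

Closed sets in (X, τ) are complements of opens:
  closed(X, τ) = {∅, {d}, {e}, {h}, {d, e}, {d, h}, {e, g}, {e, h}, {d, e, g}, {d, e, h}, {e, f, g}, {e, g, h}, {d, e, f, g}, {d, e, g, h}, {e, f, g, h}, {d, e, f, g, h}}.
int(A) = ⋃ {U ∈ τ : U ⊆ A}. Opens contained in A: ∅, {d}.
Taking the union of these: int(A) = {d}.
cl(A) = ⋂ {C closed : A ⊆ C}. Closed sets containing A: {d}, {d, e}, {d, h}, {d, e, g}, {d, e, h}, {d, e, f, g}, {d, e, g, h}, {d, e, f, g, h}.
Intersecting these: cl(A) = {d}.
∂A = cl(A) ∖ int(A) = {d} ∖ {d} = ∅.


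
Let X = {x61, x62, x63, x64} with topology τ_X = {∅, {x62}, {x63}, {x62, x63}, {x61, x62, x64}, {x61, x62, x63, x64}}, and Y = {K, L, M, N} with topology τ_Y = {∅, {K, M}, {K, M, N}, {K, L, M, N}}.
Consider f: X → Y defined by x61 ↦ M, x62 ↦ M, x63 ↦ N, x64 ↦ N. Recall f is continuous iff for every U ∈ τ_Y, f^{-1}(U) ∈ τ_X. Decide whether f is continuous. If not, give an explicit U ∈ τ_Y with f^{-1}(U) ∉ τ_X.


f is NOT continuous.

Compute f^{-1}(U) for each U ∈ τ_Y:
  U = ∅: f^{-1}(U) = ∅ ∈ τ_X ✓.
  U = {K, M}: f^{-1}(U) = {x61, x62} ∉ τ_X ✗.
  U = {K, M, N}: f^{-1}(U) = {x61, x62, x63, x64} ∈ τ_X ✓.
  U = {K, L, M, N}: f^{-1}(U) = {x61, x62, x63, x64} ∈ τ_X ✓.
Found U = {K, M} with f^{-1}(U) = {x61, x62} not in τ_X. Therefore f is NOT continuous.


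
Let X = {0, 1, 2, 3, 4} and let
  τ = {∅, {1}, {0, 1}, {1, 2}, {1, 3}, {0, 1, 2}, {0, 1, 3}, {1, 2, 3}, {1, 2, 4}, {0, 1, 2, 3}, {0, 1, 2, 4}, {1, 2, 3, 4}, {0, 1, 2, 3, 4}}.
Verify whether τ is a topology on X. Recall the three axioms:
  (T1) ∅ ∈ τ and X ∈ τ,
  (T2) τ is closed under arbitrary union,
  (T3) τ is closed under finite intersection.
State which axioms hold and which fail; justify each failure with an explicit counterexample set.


τ IS a topology on X.

Axiom (T1): ∅ ∈ τ? Yes; X ∈ τ? Yes.
Axiom (T2/T3): check pairwise unions and intersections of members of τ.
All pairwise intersections and unions checked — each lies in τ. Therefore τ satisfies (T1), (T2), (T3): it IS a topology on X.


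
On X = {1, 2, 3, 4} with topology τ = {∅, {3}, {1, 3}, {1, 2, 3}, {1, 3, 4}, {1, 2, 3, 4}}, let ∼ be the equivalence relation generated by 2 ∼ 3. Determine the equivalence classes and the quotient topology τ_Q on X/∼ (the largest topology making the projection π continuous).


X/∼ = {[1], [2=3], [4]}; |τ_Q| = 3.

Equivalence classes: [1], [2=3], [4].
Quotient map π: X → X/∼ sends 1 ↦ [1], 2 ↦ [2=3], 3 ↦ [2=3], 4 ↦ [4].
For each subset V ⊆ X/∼, compute π^{-1}(V) ⊆ X and check whether π^{-1}(V) ∈ τ. V is open in τ_Q iff π^{-1}(V) ∈ τ.
  V = {}: π^{-1}(V) = ∅ ∈ τ ✓.
  V = {[1]}: π^{-1}(V) = {1} ∉ τ ✗.
  V = {[2=3]}: π^{-1}(V) = {2, 3} ∉ τ ✗.
  V = {[1], [2=3]}: π^{-1}(V) = {1, 2, 3} ∈ τ ✓.
  V = {[4]}: π^{-1}(V) = {4} ∉ τ ✗.
  V = {[1], [4]}: π^{-1}(V) = {1, 4} ∉ τ ✗.
  V = {[2=3], [4]}: π^{-1}(V) = {2, 3, 4} ∉ τ ✗.
  V = {[1], [2=3], [4]}: π^{-1}(V) = {1, 2, 3, 4} ∈ τ ✓.
Open sets in the quotient: τ_Q = {{}, {[1], [2=3]}, {[1], [2=3], [4]}} (3 elements).


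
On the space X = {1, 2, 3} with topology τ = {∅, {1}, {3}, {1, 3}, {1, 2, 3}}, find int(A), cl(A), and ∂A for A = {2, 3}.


int(A) = {3}, cl(A) = {2, 3}, ∂A = {2}.

Closed sets in (X, τ) are complements of opens:
  closed(X, τ) = {∅, {2}, {1, 2}, {2, 3}, {1, 2, 3}}.
int(A) = ⋃ {U ∈ τ : U ⊆ A}. Opens contained in A: ∅, {3}.
Taking the union of these: int(A) = {3}.
cl(A) = ⋂ {C closed : A ⊆ C}. Closed sets containing A: {2, 3}, {1, 2, 3}.
Intersecting these: cl(A) = {2, 3}.
∂A = cl(A) ∖ int(A) = {2, 3} ∖ {3} = {2}.


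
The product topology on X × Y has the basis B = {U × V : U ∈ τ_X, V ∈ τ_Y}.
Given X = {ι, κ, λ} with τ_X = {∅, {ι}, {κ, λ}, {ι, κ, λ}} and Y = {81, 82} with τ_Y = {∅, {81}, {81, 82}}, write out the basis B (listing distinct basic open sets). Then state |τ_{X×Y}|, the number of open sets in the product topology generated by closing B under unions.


Basis B = {∅ × ∅, {ι} × {81}, {ι} × {81, 82}, {κ, λ} × {81}, {ι, κ, λ} × {81}, {κ, λ} × {81, 82}, {ι, κ, λ} × {81, 82}}; |τ_{X×Y}| = 9.

Enumerate products U × V with U ∈ τ_X, V ∈ τ_Y (deduplicated):
  ∅ × ∅ = {} (∅)
  {ι} × {81} = {(ι,81)}
  {ι} × {81, 82} = {(ι,81), (ι,82)}
  {κ, λ} × {81} = {(κ,81), (λ,81)}
  {ι, κ, λ} × {81} = {(ι,81), (κ,81), (λ,81)}
  {κ, λ} × {81, 82} = {(κ,81), (κ,82), (λ,81), (λ,82)}
  {ι, κ, λ} × {81, 82} = {(ι,81), (ι,82), (κ,81), (κ,82), (λ,81), (λ,82)}
These 7 distinct sets form the basis B.
Close under arbitrary unions to get τ_{X×Y}; counting gives |τ_{X×Y}| = 9.


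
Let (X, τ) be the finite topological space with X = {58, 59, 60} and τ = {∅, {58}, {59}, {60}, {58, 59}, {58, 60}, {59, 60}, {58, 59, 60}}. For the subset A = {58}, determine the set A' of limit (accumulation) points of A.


A' = ∅

For each x ∈ X, list the open sets U ∈ τ with x ∈ U, then check whether U ∩ (A ∖ {x}) ≠ ∅ for every such U.
  x = 58: open {58} ∋ x has {58} ∩ (A ∖ {58}) = ∅, so x is NOT a limit point.
  x = 59: open {59} ∋ x has {59} ∩ (A ∖ {59}) = ∅, so x is NOT a limit point.
  x = 60: open {60} ∋ x has {60} ∩ (A ∖ {60}) = ∅, so x is NOT a limit point.
Collecting: A' = ∅.


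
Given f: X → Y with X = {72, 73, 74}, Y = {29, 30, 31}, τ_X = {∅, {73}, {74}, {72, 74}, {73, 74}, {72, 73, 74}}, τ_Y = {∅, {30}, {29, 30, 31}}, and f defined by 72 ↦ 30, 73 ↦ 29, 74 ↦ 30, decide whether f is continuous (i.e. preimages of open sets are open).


f IS continuous.

Compute f^{-1}(U) for each U ∈ τ_Y:
  U = ∅: f^{-1}(U) = ∅ ∈ τ_X ✓.
  U = {30}: f^{-1}(U) = {72, 74} ∈ τ_X ✓.
  U = {29, 30, 31}: f^{-1}(U) = {72, 73, 74} ∈ τ_X ✓.
Every preimage lies in τ_X, so f IS continuous.


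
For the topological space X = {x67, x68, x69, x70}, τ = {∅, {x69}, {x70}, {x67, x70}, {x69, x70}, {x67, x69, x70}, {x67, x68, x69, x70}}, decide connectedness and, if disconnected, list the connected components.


(X, τ) is connected.

Find clopen sets (U ∈ τ with X ∖ U ∈ τ):
  U = ∅, X ∖ U = {x67, x68, x69, x70} — both open, so U is clopen.
  U = {x67, x68, x69, x70}, X ∖ U = ∅ — both open, so U is clopen.
Only trivial clopens (∅ and X) exist, so (X, τ) is connected.
Compute connected components by grouping points that agree on all clopens:
  component: {x67, x68, x69, x70}
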